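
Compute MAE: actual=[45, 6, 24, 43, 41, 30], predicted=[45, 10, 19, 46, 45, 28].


Absolute errors: |45-45|=0, |6-10|=4, |24-19|=5, |43-46|=3, |41-45|=4, |30-28|=2
Sum = 18
MAE = 18/6 = 3

3


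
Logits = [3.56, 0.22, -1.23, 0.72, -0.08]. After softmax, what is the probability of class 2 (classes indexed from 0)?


Exponentials: e^3.56=35.1632, e^0.22=1.2461, e^-1.23=0.2923, e^0.72=2.0544, e^-0.08=0.9231
Sum = 39.6791
Softmax = [0.8862, 0.0314, 0.0074, 0.0518, 0.0233]
p[2] = 0.2923/39.6791 = 0.0074

0.0074


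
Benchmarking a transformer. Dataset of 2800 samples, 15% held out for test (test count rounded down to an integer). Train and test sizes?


Test = ⌊2800·15/100⌋ = 420
Train = 2800 - 420 = 2380

Train: 2380, Test: 420


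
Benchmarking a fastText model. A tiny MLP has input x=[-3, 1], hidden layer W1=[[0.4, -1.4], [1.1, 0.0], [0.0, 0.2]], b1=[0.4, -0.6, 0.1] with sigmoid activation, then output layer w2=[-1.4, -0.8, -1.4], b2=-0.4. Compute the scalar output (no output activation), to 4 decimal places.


z1[0] = (0.4)·(-3) + (-1.4)·(1) + 0.4 = -2.2
z1[1] = (1.1)·(-3) + (0.0)·(1) - 0.6 = -3.9
z1[2] = (0.0)·(-3) + (0.2)·(1) + 0.1 = 0.3
h = sigmoid(z1) = [0.0998, 0.0198, 0.5744]
output = (-1.4)·(0.0998) + (-0.8)·(0.0198) + (-1.4)·(0.5744) - 0.4 = -1.3597

-1.3597


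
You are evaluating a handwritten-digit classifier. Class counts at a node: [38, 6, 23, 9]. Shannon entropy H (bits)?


Probabilities: [38/76, 6/76, 23/76, 9/76] ≈ [0.5, 0.0789, 0.3026, 0.1184]
H = -((38/76)·log₂(38/76) + (6/76)·log₂(6/76) + (23/76)·log₂(23/76) + (9/76)·log₂(9/76))
  = 1.6755 bits

1.6755 bits


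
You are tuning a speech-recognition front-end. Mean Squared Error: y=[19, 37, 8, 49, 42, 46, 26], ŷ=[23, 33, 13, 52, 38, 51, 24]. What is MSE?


Squared errors: (19-23)²=16, (37-33)²=16, (8-13)²=25, (49-52)²=9, (42-38)²=16, (46-51)²=25, (26-24)²=4
Sum = 111
MSE = 111/7 = 111/7

111/7


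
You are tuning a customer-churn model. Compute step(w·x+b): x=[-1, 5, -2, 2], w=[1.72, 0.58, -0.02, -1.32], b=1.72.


z = (-1)·(1.72) + (5)·(0.58) + (-2)·(-0.02) + (2)·(-1.32) + 1.72
  = 0.3
step(z) = 1 (z≥0)

1


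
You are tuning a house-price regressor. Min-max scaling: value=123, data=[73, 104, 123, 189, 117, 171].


min=73, max=189
(123-73)/(189-73) = 50/116 = 0.431

0.431


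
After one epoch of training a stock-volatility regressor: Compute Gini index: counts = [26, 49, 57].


Probabilities: [26/132, 49/132, 57/132] ≈ [0.197, 0.3712, 0.4318]
Σpᵢ² = (676 + 2401 + 3249)/132² = 6326/17424
Gini = 1 - Σpᵢ² = 1 - 6326/17424 = 0.6369

0.6369


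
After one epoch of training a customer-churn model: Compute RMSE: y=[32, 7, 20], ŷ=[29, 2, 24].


MSE = 50/3 = 16.6667
RMSE = √(50/3) = 4.0825

4.0825


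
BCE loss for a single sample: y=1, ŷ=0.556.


BCE = -[y·ln(p) + (1-y)·ln(1-p)]
= -1·ln(0.556) - 0
= -ln(0.556) = 0.587

0.587


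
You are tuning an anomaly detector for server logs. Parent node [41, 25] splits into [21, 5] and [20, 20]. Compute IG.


Parent = [41, 25], H_parent = 0.9572
H_left = 0.7063 (n=26), H_right = 1 (n=40)
H_children = (26/66)·0.7063 + (40/66)·1 = 0.8843
IG = 0.9572 - 0.8843 = 0.0729

0.0729


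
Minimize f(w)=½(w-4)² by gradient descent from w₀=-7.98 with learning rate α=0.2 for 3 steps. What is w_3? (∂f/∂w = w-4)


step 1: grad = -7.98-4 = -11.98; w = -7.98 - 0.2·(-11.98) = -5.584
step 2: grad = -5.584-4 = -9.584; w = -5.584 - 0.2·(-9.584) = -3.6672
step 3: grad = -3.6672-4 = -7.6672; w = -3.6672 - 0.2·(-7.6672) = -2.13376

-2.13376


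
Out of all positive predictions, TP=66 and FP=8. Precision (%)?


Precision = TP/(TP+FP)
= 66/(66+8)
= 66/74 = 89.19%

89.19%


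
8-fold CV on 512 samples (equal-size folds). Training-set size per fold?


Fold size = 512/8 = 64
Training per fold = 512 - 64 = 448

448


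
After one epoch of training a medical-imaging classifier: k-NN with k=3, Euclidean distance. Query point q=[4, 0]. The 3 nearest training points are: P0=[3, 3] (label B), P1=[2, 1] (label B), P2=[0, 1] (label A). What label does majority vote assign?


d(q,P0) = 3.1623  (label B)
d(q,P1) = 2.2361  (label B)
d(q,P2) = 4.1231  (label A)
Votes: A=1, B=2
Majority → B

B


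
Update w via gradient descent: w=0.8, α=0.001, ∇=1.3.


w_new = w - α·∇
= 0.8 - 0.001·1.3
= 0.8 - 0.0013
= 0.7987

0.7987


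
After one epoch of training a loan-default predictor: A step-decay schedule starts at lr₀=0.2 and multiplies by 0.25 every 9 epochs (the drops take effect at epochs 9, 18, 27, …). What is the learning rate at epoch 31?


n_drops = ⌊31/9⌋ = 3
lr = 0.2·0.25^3 = 0.2·0.015625 = 0.003125

0.003125


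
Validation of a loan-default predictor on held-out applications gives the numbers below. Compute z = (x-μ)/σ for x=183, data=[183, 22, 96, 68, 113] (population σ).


μ = 96.4, σ = 53.1361
z = (183 - 96.4)/53.1361 = 1.6298

1.6298


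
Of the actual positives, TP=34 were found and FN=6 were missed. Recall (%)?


Recall = TP/(TP+FN)
= 34/(34+6)
= 34/40 = 85.0%

85.0%


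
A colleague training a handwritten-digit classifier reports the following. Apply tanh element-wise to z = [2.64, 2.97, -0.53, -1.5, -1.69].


tanh(2.64) = 0.9899
tanh(2.97) = 0.9947
tanh(-0.53) = -0.4854
tanh(-1.5) = -0.9051
tanh(-1.69) = -0.9341
result = [0.9899, 0.9947, -0.4854, -0.9051, -0.9341]

[0.9899, 0.9947, -0.4854, -0.9051, -0.9341]


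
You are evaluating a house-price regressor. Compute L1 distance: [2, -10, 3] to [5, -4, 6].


d = |2-5| + |-10+ 4| + |3-6|
  = 3 + 6 + 3
  = 12

12


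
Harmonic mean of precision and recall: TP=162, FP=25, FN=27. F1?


Precision = 162/187 = 0.8663
Recall = 162/189 = 0.8571
F1 = 2·P·R/(P+R) = 2·TP/(2·TP+FP+FN) = 324/(324+25+27) = 324/376 = 0.8617

0.8617


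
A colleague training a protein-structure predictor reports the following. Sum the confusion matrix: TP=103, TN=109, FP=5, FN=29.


Total = TP + TN + FP + FN
= 103 + 109 + 5 + 29
= 246
(Predicted positive: 108, predicted negative: 138)

246


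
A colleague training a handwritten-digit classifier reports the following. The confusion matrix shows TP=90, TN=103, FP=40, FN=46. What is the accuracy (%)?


Accuracy = (TP+TN)/(TP+TN+FP+FN)
= (90+103)/(279)
= 193/279 = 69.18%

69.18%


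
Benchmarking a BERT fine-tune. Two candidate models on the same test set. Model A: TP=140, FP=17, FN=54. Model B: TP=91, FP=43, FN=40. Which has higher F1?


Model A: P=140/157=0.8917, R=140/194=0.7216, F1=2PR/(P+R)=2TP/(2TP+FP+FN)=280/351=0.7977
Model B: P=91/134=0.6791, R=91/131=0.6947, F1=2PR/(P+R)=2TP/(2TP+FP+FN)=182/265=0.6868
0.7977 > 0.6868 → Model A

Model A


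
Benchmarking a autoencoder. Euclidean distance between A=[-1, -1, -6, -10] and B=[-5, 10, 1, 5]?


d = √((-1+ 5)² + (-1-10)² + (-6-1)² + (-10-5)²)
  = √(16 + 121 + 49 + 225)
  = √411 = 20.2731

20.2731


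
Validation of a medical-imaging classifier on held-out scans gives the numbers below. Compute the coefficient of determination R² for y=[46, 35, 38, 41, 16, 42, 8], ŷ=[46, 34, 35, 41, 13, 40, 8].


ȳ = 32.2857
SS_res = Σ(y-ŷ)² = 23
SS_tot = Σ(y-ȳ)² = 1253.43
R² = 1 - SS_res/SS_tot = 1 - 0.0183 = 0.9817

0.9817


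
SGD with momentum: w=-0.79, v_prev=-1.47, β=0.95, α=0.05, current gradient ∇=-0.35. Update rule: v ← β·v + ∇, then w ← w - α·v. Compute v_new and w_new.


v_new = 0.95·-1.47 - 0.35 = -1.3965 - 0.35 = -1.7465
w_new = -0.79 - 0.05·-1.7465 = -0.79 + 0.087325 = -0.702675

v_new=-1.7465, w_new=-0.702675


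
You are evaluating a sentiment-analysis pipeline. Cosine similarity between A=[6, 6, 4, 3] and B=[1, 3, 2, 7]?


A·B = 6·1 + 6·3 + 4·2 + 3·7 = 53
‖A‖ = √97 = 9.8489, ‖B‖ = √63 = 7.9373
cos = 53/(√97·√63) = 53/√6111 = 0.678

0.678


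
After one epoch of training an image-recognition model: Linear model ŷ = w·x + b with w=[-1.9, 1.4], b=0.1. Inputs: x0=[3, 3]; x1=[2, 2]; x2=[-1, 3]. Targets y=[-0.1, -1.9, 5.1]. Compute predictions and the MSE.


ŷ0 = (-1.9)·(3) + (1.4)·(3) + 0.1 = -1.4
ŷ1 = (-1.9)·(2) + (1.4)·(2) + 0.1 = -0.9
ŷ2 = (-1.9)·(-1) + (1.4)·(3) + 0.1 = 6.2
errors² = [1.69, 1.0, 1.21]
MSE = 3.9000/3 = 1.3

1.3


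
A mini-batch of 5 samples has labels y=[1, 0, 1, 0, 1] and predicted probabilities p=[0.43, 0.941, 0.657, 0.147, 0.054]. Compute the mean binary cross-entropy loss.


L[0] = -ln(0.43) = 0.844
L[1] = -ln(1-0.941) = -ln(0.059) = 2.8302
L[2] = -ln(0.657) = 0.4201
L[3] = -ln(1-0.147) = -ln(0.853) = 0.159
L[4] = -ln(0.054) = 2.9188
mean = (0.844 + 2.8302 + 0.4201 + 0.159 + 2.9188)/5 = 1.4344

1.4344


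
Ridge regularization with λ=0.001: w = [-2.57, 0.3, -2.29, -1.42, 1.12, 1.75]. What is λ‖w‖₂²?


‖w‖₂² = (-2.57)² + (0.3)² + (-2.29)² + (-1.42)² + (1.12)² + (1.75)²
     = 6.6049 + 0.09 + 5.2441 + 2.0164 + 1.2544 + 3.0625
     = 18.2723
λ·‖w‖₂² = 0.001·18.2723 = 0.018272

0.018272


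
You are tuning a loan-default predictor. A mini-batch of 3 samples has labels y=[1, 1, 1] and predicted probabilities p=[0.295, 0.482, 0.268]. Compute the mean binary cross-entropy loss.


L[0] = -ln(0.295) = 1.2208
L[1] = -ln(0.482) = 0.7298
L[2] = -ln(0.268) = 1.3168
mean = (1.2208 + 0.7298 + 1.3168)/3 = 1.0891

1.0891


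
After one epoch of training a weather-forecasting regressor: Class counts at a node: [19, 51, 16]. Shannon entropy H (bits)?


Probabilities: [19/86, 51/86, 16/86] ≈ [0.2209, 0.593, 0.186]
H = -((19/86)·log₂(19/86) + (51/86)·log₂(51/86) + (16/86)·log₂(16/86))
  = 1.3797 bits

1.3797 bits


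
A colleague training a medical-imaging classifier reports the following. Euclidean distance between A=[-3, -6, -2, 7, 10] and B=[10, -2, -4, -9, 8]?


d = √((-3-10)² + (-6+ 2)² + (-2+ 4)² + (7+ 9)² + (10-8)²)
  = √(169 + 16 + 4 + 256 + 4)
  = √449 = 21.1896

21.1896


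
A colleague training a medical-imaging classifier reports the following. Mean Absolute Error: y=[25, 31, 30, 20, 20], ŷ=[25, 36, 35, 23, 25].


Absolute errors: |25-25|=0, |31-36|=5, |30-35|=5, |20-23|=3, |20-25|=5
Sum = 18
MAE = 18/5 = 18/5

18/5


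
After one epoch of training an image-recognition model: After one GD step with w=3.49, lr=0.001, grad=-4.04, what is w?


w_new = w - α·∇
= 3.49 - 0.001·-4.04
= 3.49 + 0.00404
= 3.49404

3.49404


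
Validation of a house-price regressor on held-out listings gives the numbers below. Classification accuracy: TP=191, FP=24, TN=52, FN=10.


Accuracy = (TP+TN)/(TP+TN+FP+FN)
= (191+52)/(277)
= 243/277 = 87.73%

87.73%


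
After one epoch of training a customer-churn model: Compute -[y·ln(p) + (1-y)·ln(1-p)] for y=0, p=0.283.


BCE = -[y·ln(p) + (1-y)·ln(1-p)]
= -0 - 1·ln(1-0.283)
= -ln(0.717) = 0.3327

0.3327


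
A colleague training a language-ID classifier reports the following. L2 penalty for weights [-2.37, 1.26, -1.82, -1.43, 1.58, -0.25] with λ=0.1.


‖w‖₂² = (-2.37)² + (1.26)² + (-1.82)² + (-1.43)² + (1.58)² + (-0.25)²
     = 5.6169 + 1.5876 + 3.3124 + 2.0449 + 2.4964 + 0.0625
     = 15.1207
λ·‖w‖₂² = 0.1·15.1207 = 1.51207

1.51207


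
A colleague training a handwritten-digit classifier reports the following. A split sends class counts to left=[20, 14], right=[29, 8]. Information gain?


Parent = [49, 22], H_parent = 0.893
H_left = 0.9774 (n=34), H_right = 0.7532 (n=37)
H_children = (34/71)·0.9774 + (37/71)·0.7532 = 0.8606
IG = 0.893 - 0.8606 = 0.0324

0.0324


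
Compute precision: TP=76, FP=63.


Precision = TP/(TP+FP)
= 76/(76+63)
= 76/139 = 54.68%

54.68%


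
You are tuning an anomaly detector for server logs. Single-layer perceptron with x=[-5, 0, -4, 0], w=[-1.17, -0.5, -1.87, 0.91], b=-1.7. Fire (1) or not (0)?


z = (-5)·(-1.17) + (0)·(-0.5) + (-4)·(-1.87) + (0)·(0.91) - 1.7
  = 11.63
step(z) = 1 (z≥0)

1


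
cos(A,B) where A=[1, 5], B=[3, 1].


A·B = 1·3 + 5·1 = 8
‖A‖ = √26 = 5.099, ‖B‖ = √10 = 3.1623
cos = 8/(√26·√10) = 8/√260 = 0.4961

0.4961


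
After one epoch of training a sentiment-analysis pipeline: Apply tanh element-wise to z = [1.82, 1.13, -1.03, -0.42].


tanh(1.82) = 0.9488
tanh(1.13) = 0.811
tanh(-1.03) = -0.7739
tanh(-0.42) = -0.3969
result = [0.9488, 0.811, -0.7739, -0.3969]

[0.9488, 0.811, -0.7739, -0.3969]


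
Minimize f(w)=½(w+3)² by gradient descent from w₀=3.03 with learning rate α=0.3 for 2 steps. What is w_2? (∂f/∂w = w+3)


step 1: grad = 3.03+3 = 6.03; w = 3.03 - 0.3·(6.03) = 1.221
step 2: grad = 1.221+3 = 4.221; w = 1.221 - 0.3·(4.221) = -0.0453

-0.0453


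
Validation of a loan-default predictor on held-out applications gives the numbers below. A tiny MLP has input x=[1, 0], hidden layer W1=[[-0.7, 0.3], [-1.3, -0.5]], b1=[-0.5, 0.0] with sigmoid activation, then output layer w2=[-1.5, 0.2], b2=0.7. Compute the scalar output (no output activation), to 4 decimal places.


z1[0] = (-0.7)·(1) + (0.3)·(0) - 0.5 = -1.2
z1[1] = (-1.3)·(1) + (-0.5)·(0) + 0.0 = -1.3
h = sigmoid(z1) = [0.2315, 0.2142]
output = (-1.5)·(0.2315) + (0.2)·(0.2142) + 0.7 = 0.3956

0.3956


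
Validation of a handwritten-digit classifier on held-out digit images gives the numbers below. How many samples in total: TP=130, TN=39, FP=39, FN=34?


Total = TP + TN + FP + FN
= 130 + 39 + 39 + 34
= 242
(Predicted positive: 169, predicted negative: 73)

242


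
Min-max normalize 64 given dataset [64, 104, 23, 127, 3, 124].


min=3, max=127
(64-3)/(127-3) = 61/124 = 0.4919

0.4919


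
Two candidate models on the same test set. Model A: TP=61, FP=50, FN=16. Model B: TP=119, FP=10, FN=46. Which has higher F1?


Model A: P=61/111=0.5495, R=61/77=0.7922, F1=2PR/(P+R)=2TP/(2TP+FP+FN)=122/188=0.6489
Model B: P=119/129=0.9225, R=119/165=0.7212, F1=2PR/(P+R)=2TP/(2TP+FP+FN)=238/294=0.8095
0.6489 < 0.8095 → Model B

Model B


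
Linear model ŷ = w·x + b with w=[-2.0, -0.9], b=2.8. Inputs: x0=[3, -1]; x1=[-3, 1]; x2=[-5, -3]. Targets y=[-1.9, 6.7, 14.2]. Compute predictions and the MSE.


ŷ0 = (-2.0)·(3) + (-0.9)·(-1) + 2.8 = -2.3
ŷ1 = (-2.0)·(-3) + (-0.9)·(1) + 2.8 = 7.9
ŷ2 = (-2.0)·(-5) + (-0.9)·(-3) + 2.8 = 15.5
errors² = [0.16, 1.44, 1.69]
MSE = 3.2900/3 = 1.0967

1.0967


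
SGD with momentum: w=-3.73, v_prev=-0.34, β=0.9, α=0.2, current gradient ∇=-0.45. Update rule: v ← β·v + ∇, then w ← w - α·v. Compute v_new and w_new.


v_new = 0.9·-0.34 - 0.45 = -0.306 - 0.45 = -0.756
w_new = -3.73 - 0.2·-0.756 = -3.73 + 0.1512 = -3.5788

v_new=-0.756, w_new=-3.5788


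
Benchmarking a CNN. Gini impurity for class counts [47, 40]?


Probabilities: [47/87, 40/87] ≈ [0.5402, 0.4598]
Σpᵢ² = (2209 + 1600)/87² = 3809/7569
Gini = 1 - Σpᵢ² = 1 - 3809/7569 = 0.4968

0.4968


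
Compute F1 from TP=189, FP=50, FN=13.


Precision = 189/239 = 0.7908
Recall = 189/202 = 0.9356
F1 = 2·P·R/(P+R) = 2·TP/(2·TP+FP+FN) = 378/(378+50+13) = 378/441 = 0.8571

0.8571


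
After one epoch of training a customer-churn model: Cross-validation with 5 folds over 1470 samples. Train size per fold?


Fold size = 1470/5 = 294
Training per fold = 1470 - 294 = 1176

1176


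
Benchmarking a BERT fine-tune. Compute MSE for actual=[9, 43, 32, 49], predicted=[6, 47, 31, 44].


Squared errors: (9-6)²=9, (43-47)²=16, (32-31)²=1, (49-44)²=25
Sum = 51
MSE = 51/4 = 51/4

51/4


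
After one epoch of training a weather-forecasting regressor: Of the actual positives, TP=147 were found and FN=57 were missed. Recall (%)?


Recall = TP/(TP+FN)
= 147/(147+57)
= 147/204 = 72.06%

72.06%


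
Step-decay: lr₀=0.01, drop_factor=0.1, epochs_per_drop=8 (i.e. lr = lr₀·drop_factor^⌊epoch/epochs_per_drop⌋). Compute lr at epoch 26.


n_drops = ⌊26/8⌋ = 3
lr = 0.01·0.1^3 = 0.01·0.001 = 0.00001

0.00001


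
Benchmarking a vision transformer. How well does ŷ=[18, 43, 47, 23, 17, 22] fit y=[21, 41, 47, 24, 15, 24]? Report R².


ȳ = 28.6667
SS_res = Σ(y-ŷ)² = 22
SS_tot = Σ(y-ȳ)² = 777.33
R² = 1 - SS_res/SS_tot = 1 - 0.0283 = 0.9717

0.9717


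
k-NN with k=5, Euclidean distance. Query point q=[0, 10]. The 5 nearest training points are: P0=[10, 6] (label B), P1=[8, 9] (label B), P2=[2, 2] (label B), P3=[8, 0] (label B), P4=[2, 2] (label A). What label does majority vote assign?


d(q,P0) = 10.7703  (label B)
d(q,P1) = 8.0623  (label B)
d(q,P2) = 8.2462  (label B)
d(q,P3) = 12.8062  (label B)
d(q,P4) = 8.2462  (label A)
Votes: A=1, B=4
Majority → B

B


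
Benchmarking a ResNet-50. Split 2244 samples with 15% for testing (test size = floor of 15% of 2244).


Test = ⌊2244·15/100⌋ = 336
Train = 2244 - 336 = 1908

Train: 1908, Test: 336


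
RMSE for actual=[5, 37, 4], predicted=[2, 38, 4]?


MSE = 10/3 = 3.3333
RMSE = √(10/3) = 1.8257

1.8257


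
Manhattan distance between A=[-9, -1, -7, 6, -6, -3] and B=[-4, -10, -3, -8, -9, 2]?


d = |-9+ 4| + |-1+ 10| + |-7+ 3| + |6+ 8| + |-6+ 9| + |-3-2|
  = 5 + 9 + 4 + 14 + 3 + 5
  = 40

40


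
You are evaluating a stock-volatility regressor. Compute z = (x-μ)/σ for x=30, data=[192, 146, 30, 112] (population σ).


μ = 120, σ = 59.2115
z = (30 - 120)/59.2115 = -1.52

-1.52


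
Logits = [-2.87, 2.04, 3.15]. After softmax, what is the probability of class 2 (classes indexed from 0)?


Exponentials: e^-2.87=0.0567, e^2.04=7.6906, e^3.15=23.3361
Sum = 31.0834
Softmax = [0.0018, 0.2474, 0.7508]
p[2] = 23.3361/31.0834 = 0.7508

0.7508


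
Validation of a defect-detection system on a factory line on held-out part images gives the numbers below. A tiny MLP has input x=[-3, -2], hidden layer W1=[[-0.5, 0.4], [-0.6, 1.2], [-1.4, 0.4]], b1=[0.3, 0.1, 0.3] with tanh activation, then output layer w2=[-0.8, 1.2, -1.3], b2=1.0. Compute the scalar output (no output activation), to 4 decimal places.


z1[0] = (-0.5)·(-3) + (0.4)·(-2) + 0.3 = 1.0
z1[1] = (-0.6)·(-3) + (1.2)·(-2) + 0.1 = -0.5
z1[2] = (-1.4)·(-3) + (0.4)·(-2) + 0.3 = 3.7
h = tanh(z1) = [0.7616, -0.4621, 0.9988]
output = (-0.8)·(0.7616) + (1.2)·(-0.4621) + (-1.3)·(0.9988) + 1.0 = -1.4622

-1.4622


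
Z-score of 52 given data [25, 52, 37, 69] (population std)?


μ = 45.75, σ = 16.4829
z = (52 - 45.75)/16.4829 = 0.3792

0.3792


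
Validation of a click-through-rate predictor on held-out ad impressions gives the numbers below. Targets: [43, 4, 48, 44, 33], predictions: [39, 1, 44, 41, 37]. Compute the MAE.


Absolute errors: |43-39|=4, |4-1|=3, |48-44|=4, |44-41|=3, |33-37|=4
Sum = 18
MAE = 18/5 = 18/5

18/5


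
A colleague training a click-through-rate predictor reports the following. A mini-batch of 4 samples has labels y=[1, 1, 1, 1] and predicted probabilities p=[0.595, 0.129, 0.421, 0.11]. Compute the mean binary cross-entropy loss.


L[0] = -ln(0.595) = 0.5192
L[1] = -ln(0.129) = 2.0479
L[2] = -ln(0.421) = 0.8651
L[3] = -ln(0.11) = 2.2073
mean = (0.5192 + 2.0479 + 0.8651 + 2.2073)/4 = 1.4099

1.4099


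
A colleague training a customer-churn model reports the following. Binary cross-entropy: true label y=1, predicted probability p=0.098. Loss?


BCE = -[y·ln(p) + (1-y)·ln(1-p)]
= -1·ln(0.098) - 0
= -ln(0.098) = 2.3228

2.3228


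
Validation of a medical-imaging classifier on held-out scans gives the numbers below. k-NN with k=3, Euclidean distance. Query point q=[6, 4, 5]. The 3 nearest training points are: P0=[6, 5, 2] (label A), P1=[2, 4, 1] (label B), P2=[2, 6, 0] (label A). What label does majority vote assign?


d(q,P0) = 3.1623  (label A)
d(q,P1) = 5.6569  (label B)
d(q,P2) = 6.7082  (label A)
Votes: A=2, B=1
Majority → A

A


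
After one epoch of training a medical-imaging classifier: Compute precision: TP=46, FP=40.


Precision = TP/(TP+FP)
= 46/(46+40)
= 46/86 = 53.49%

53.49%


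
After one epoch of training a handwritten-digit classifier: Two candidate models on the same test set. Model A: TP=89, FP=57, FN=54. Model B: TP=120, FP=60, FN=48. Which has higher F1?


Model A: P=89/146=0.6096, R=89/143=0.6224, F1=2PR/(P+R)=2TP/(2TP+FP+FN)=178/289=0.6159
Model B: P=120/180=0.6667, R=120/168=0.7143, F1=2PR/(P+R)=2TP/(2TP+FP+FN)=240/348=0.6897
0.6159 < 0.6897 → Model B

Model B


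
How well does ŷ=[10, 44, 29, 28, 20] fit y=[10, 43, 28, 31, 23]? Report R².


ȳ = 27
SS_res = Σ(y-ŷ)² = 20
SS_tot = Σ(y-ȳ)² = 578
R² = 1 - SS_res/SS_tot = 1 - 0.0346 = 0.9654

0.9654


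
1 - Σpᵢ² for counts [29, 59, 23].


Probabilities: [29/111, 59/111, 23/111] ≈ [0.2613, 0.5315, 0.2072]
Σpᵢ² = (841 + 3481 + 529)/111² = 4851/12321
Gini = 1 - Σpᵢ² = 1 - 4851/12321 = 0.6063

0.6063


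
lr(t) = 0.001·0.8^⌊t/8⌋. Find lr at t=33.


n_drops = ⌊33/8⌋ = 4
lr = 0.001·0.8^4 = 0.001·0.4096 = 0.0004096

0.0004096


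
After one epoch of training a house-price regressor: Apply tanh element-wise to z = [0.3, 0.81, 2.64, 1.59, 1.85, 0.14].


tanh(0.3) = 0.2913
tanh(0.81) = 0.6696
tanh(2.64) = 0.9899
tanh(1.59) = 0.9201
tanh(1.85) = 0.9517
tanh(0.14) = 0.1391
result = [0.2913, 0.6696, 0.9899, 0.9201, 0.9517, 0.1391]

[0.2913, 0.6696, 0.9899, 0.9201, 0.9517, 0.1391]


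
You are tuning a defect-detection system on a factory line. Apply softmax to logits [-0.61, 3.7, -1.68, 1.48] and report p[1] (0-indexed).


Exponentials: e^-0.61=0.5434, e^3.7=40.4473, e^-1.68=0.1864, e^1.48=4.3929
Sum = 45.57
Softmax = [0.0119, 0.8876, 0.0041, 0.0964]
p[1] = 40.4473/45.57 = 0.8876

0.8876


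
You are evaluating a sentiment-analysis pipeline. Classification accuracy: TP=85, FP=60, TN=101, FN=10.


Accuracy = (TP+TN)/(TP+TN+FP+FN)
= (85+101)/(256)
= 186/256 = 72.66%

72.66%


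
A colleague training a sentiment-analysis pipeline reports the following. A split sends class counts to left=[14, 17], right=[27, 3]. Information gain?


Parent = [41, 20], H_parent = 0.9127
H_left = 0.9932 (n=31), H_right = 0.469 (n=30)
H_children = (31/61)·0.9932 + (30/61)·0.469 = 0.7354
IG = 0.9127 - 0.7354 = 0.1773

0.1773


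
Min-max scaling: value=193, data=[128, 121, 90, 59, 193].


min=59, max=193
(193-59)/(193-59) = 134/134 = 1.0

1.0


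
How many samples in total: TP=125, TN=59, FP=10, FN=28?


Total = TP + TN + FP + FN
= 125 + 59 + 10 + 28
= 222
(Predicted positive: 135, predicted negative: 87)

222


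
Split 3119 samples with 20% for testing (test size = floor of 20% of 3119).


Test = ⌊3119·20/100⌋ = 623
Train = 3119 - 623 = 2496

Train: 2496, Test: 623


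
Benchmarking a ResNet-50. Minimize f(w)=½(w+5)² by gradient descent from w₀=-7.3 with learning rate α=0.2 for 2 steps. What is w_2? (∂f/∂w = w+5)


step 1: grad = -7.3+5 = -2.3; w = -7.3 - 0.2·(-2.3) = -6.84
step 2: grad = -6.84+5 = -1.84; w = -6.84 - 0.2·(-1.84) = -6.472

-6.472


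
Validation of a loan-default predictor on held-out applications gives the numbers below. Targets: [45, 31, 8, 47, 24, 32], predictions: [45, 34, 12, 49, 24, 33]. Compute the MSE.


Squared errors: (45-45)²=0, (31-34)²=9, (8-12)²=16, (47-49)²=4, (24-24)²=0, (32-33)²=1
Sum = 30
MSE = 30/6 = 5

5


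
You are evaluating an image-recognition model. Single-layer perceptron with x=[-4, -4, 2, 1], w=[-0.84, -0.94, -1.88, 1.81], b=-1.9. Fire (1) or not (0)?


z = (-4)·(-0.84) + (-4)·(-0.94) + (2)·(-1.88) + (1)·(1.81) - 1.9
  = 3.27
step(z) = 1 (z≥0)

1


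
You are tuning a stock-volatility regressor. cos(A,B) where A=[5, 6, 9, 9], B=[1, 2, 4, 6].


A·B = 5·1 + 6·2 + 9·4 + 9·6 = 107
‖A‖ = √223 = 14.9332, ‖B‖ = √57 = 7.5498
cos = 107/(√223·√57) = 107/√12711 = 0.9491

0.9491


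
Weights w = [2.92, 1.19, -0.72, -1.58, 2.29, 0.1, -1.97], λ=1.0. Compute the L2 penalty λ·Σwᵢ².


‖w‖₂² = (2.92)² + (1.19)² + (-0.72)² + (-1.58)² + (2.29)² + (0.1)² + (-1.97)²
     = 8.5264 + 1.4161 + 0.5184 + 2.4964 + 5.2441 + 0.01 + 3.8809
     = 22.0923
λ·‖w‖₂² = 1.0·22.0923 = 22.0923

22.0923


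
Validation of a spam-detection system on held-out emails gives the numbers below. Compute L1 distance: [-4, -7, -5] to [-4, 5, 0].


d = |-4+ 4| + |-7-5| + |-5-0|
  = 0 + 12 + 5
  = 17

17


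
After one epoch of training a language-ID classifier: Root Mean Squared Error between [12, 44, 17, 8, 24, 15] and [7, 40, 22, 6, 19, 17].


MSE = 99/6 = 16.5
RMSE = √(99/6) = 4.062

4.062


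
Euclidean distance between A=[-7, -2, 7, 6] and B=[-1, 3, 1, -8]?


d = √((-7+ 1)² + (-2-3)² + (7-1)² + (6+ 8)²)
  = √(36 + 25 + 36 + 196)
  = √293 = 17.1172

17.1172


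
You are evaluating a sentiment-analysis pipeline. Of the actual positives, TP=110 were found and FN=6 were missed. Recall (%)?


Recall = TP/(TP+FN)
= 110/(110+6)
= 110/116 = 94.83%

94.83%


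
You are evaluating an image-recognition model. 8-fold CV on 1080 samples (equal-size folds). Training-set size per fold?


Fold size = 1080/8 = 135
Training per fold = 1080 - 135 = 945

945


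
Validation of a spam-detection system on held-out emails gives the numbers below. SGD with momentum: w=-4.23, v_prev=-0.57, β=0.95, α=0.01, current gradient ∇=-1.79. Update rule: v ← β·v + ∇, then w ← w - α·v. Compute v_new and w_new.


v_new = 0.95·-0.57 - 1.79 = -0.5415 - 1.79 = -2.3315
w_new = -4.23 - 0.01·-2.3315 = -4.23 + 0.023315 = -4.206685

v_new=-2.3315, w_new=-4.206685


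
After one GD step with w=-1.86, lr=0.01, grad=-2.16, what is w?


w_new = w - α·∇
= -1.86 - 0.01·-2.16
= -1.86 + 0.0216
= -1.8384

-1.8384


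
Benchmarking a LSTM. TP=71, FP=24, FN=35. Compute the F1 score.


Precision = 71/95 = 0.7474
Recall = 71/106 = 0.6698
F1 = 2·P·R/(P+R) = 2·TP/(2·TP+FP+FN) = 142/(142+24+35) = 142/201 = 0.7065

0.7065


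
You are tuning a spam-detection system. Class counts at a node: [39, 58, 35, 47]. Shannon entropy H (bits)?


Probabilities: [39/179, 58/179, 35/179, 47/179] ≈ [0.2179, 0.324, 0.1955, 0.2626]
H = -((39/179)·log₂(39/179) + (58/179)·log₂(58/179) + (35/179)·log₂(35/179) + (47/179)·log₂(47/179))
  = 1.9727 bits

1.9727 bits


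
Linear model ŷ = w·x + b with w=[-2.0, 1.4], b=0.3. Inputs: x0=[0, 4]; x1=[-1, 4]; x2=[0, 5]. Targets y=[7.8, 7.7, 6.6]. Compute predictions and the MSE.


ŷ0 = (-2.0)·(0) + (1.4)·(4) + 0.3 = 5.9
ŷ1 = (-2.0)·(-1) + (1.4)·(4) + 0.3 = 7.9
ŷ2 = (-2.0)·(0) + (1.4)·(5) + 0.3 = 7.3
errors² = [3.61, 0.04, 0.49]
MSE = 4.1400/3 = 1.38

1.38


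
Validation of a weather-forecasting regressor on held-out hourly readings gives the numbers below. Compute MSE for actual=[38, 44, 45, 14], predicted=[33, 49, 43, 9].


Squared errors: (38-33)²=25, (44-49)²=25, (45-43)²=4, (14-9)²=25
Sum = 79
MSE = 79/4 = 79/4

79/4


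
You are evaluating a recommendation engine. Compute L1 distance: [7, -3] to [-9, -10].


d = |7+ 9| + |-3+ 10|
  = 16 + 7
  = 23

23


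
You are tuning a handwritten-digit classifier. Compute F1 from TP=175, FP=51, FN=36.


Precision = 175/226 = 0.7743
Recall = 175/211 = 0.8294
F1 = 2·P·R/(P+R) = 2·TP/(2·TP+FP+FN) = 350/(350+51+36) = 350/437 = 0.8009

0.8009


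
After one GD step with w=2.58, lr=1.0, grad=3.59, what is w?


w_new = w - α·∇
= 2.58 - 1.0·3.59
= 2.58 - 3.59
= -1.01

-1.01


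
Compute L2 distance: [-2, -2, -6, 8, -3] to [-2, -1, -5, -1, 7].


d = √((-2+ 2)² + (-2+ 1)² + (-6+ 5)² + (8+ 1)² + (-3-7)²)
  = √(0 + 1 + 1 + 81 + 100)
  = √183 = 13.5277

13.5277


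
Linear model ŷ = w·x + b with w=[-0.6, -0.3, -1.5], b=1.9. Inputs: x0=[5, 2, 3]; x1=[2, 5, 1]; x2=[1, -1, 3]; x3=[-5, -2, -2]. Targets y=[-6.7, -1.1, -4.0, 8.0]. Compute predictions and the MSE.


ŷ0 = (-0.6)·(5) + (-0.3)·(2) + (-1.5)·(3) + 1.9 = -6.2
ŷ1 = (-0.6)·(2) + (-0.3)·(5) + (-1.5)·(1) + 1.9 = -2.3
ŷ2 = (-0.6)·(1) + (-0.3)·(-1) + (-1.5)·(3) + 1.9 = -2.9
ŷ3 = (-0.6)·(-5) + (-0.3)·(-2) + (-1.5)·(-2) + 1.9 = 8.5
errors² = [0.25, 1.44, 1.21, 0.25]
MSE = 3.1500/4 = 0.7875

0.7875


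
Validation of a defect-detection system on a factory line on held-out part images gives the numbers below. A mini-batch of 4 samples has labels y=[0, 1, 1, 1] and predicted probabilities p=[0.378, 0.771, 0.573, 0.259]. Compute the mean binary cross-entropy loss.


L[0] = -ln(1-0.378) = -ln(0.622) = 0.4748
L[1] = -ln(0.771) = 0.2601
L[2] = -ln(0.573) = 0.5569
L[3] = -ln(0.259) = 1.3509
mean = (0.4748 + 0.2601 + 0.5569 + 1.3509)/4 = 0.6607

0.6607


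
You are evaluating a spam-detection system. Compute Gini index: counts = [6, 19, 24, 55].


Probabilities: [6/104, 19/104, 24/104, 55/104] ≈ [0.0577, 0.1827, 0.2308, 0.5288]
Σpᵢ² = (36 + 361 + 576 + 3025)/104² = 3998/10816
Gini = 1 - Σpᵢ² = 1 - 3998/10816 = 0.6304

0.6304


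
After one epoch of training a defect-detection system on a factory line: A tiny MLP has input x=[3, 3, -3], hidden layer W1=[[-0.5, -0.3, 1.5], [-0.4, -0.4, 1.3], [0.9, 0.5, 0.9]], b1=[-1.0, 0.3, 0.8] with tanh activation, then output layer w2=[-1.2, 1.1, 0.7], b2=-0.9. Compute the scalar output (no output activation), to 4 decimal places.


z1[0] = (-0.5)·(3) + (-0.3)·(3) + (1.5)·(-3) - 1.0 = -7.9
z1[1] = (-0.4)·(3) + (-0.4)·(3) + (1.3)·(-3) + 0.3 = -6.0
z1[2] = (0.9)·(3) + (0.5)·(3) + (0.9)·(-3) + 0.8 = 2.3
h = tanh(z1) = [-1.0, -1.0, 0.9801]
output = (-1.2)·(-1.0) + (1.1)·(-1.0) + (0.7)·(0.9801) - 0.9 = -0.1139

-0.1139


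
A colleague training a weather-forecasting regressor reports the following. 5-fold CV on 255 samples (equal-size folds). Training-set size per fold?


Fold size = 255/5 = 51
Training per fold = 255 - 51 = 204

204


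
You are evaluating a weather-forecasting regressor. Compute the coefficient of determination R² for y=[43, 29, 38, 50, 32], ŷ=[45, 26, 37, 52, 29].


ȳ = 38.4
SS_res = Σ(y-ŷ)² = 27
SS_tot = Σ(y-ȳ)² = 285.2
R² = 1 - SS_res/SS_tot = 1 - 0.0947 = 0.9053

0.9053


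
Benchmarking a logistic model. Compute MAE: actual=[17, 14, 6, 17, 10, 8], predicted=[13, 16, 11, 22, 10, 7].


Absolute errors: |17-13|=4, |14-16|=2, |6-11|=5, |17-22|=5, |10-10|=0, |8-7|=1
Sum = 17
MAE = 17/6 = 17/6

17/6


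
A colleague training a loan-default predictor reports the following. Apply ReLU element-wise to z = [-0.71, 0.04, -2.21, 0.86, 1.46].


ReLU(-0.71) = max(0, -0.71) = 0.0
ReLU(0.04) = max(0, 0.04) = 0.04
ReLU(-2.21) = max(0, -2.21) = 0.0
ReLU(0.86) = max(0, 0.86) = 0.86
ReLU(1.46) = max(0, 1.46) = 1.46
result = [0.0, 0.04, 0.0, 0.86, 1.46]

[0.0, 0.04, 0.0, 0.86, 1.46]


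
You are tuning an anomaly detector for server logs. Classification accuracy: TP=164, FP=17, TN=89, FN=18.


Accuracy = (TP+TN)/(TP+TN+FP+FN)
= (164+89)/(288)
= 253/288 = 87.85%

87.85%


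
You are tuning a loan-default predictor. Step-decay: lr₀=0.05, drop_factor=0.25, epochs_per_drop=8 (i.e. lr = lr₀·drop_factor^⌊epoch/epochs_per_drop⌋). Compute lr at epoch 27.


n_drops = ⌊27/8⌋ = 3
lr = 0.05·0.25^3 = 0.05·0.015625 = 0.00078125

0.00078125


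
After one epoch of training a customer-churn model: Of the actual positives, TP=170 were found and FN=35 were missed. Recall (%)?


Recall = TP/(TP+FN)
= 170/(170+35)
= 170/205 = 82.93%

82.93%


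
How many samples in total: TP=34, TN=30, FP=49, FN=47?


Total = TP + TN + FP + FN
= 34 + 30 + 49 + 47
= 160
(Predicted positive: 83, predicted negative: 77)

160


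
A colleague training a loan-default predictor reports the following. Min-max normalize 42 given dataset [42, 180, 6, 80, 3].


min=3, max=180
(42-3)/(180-3) = 39/177 = 0.2203

0.2203


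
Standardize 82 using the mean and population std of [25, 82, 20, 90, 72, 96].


μ = 64.1667, σ = 30.3997
z = (82 - 64.1667)/30.3997 = 0.5866

0.5866


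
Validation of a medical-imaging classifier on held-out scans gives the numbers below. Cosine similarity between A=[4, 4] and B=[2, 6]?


A·B = 4·2 + 4·6 = 32
‖A‖ = √32 = 5.6569, ‖B‖ = √40 = 6.3246
cos = 32/(√32·√40) = 32/√1280 = 0.8944

0.8944


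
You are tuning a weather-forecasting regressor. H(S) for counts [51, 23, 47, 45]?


Probabilities: [51/166, 23/166, 47/166, 45/166] ≈ [0.3072, 0.1386, 0.2831, 0.2711]
H = -((51/166)·log₂(51/166) + (23/166)·log₂(23/166) + (47/166)·log₂(47/166) + (45/166)·log₂(45/166))
  = 1.9441 bits

1.9441 bits


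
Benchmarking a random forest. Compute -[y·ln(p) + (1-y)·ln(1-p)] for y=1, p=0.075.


BCE = -[y·ln(p) + (1-y)·ln(1-p)]
= -1·ln(0.075) - 0
= -ln(0.075) = 2.5903

2.5903


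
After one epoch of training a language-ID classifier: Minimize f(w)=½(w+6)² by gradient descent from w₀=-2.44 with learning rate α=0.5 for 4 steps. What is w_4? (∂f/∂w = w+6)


step 1: grad = -2.44+6 = 3.56; w = -2.44 - 0.5·(3.56) = -4.22
step 2: grad = -4.22+6 = 1.78; w = -4.22 - 0.5·(1.78) = -5.11
step 3: grad = -5.11+6 = 0.89; w = -5.11 - 0.5·(0.89) = -5.555
step 4: grad = -5.555+6 = 0.445; w = -5.555 - 0.5·(0.445) = -5.7775

-5.7775


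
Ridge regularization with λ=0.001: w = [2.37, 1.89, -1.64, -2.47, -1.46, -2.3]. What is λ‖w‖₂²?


‖w‖₂² = (2.37)² + (1.89)² + (-1.64)² + (-2.47)² + (-1.46)² + (-2.3)²
     = 5.6169 + 3.5721 + 2.6896 + 6.1009 + 2.1316 + 5.29
     = 25.4011
λ·‖w‖₂² = 0.001·25.4011 = 0.025401

0.025401


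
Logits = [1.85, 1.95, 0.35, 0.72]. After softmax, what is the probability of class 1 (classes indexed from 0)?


Exponentials: e^1.85=6.3598, e^1.95=7.0287, e^0.35=1.4191, e^0.72=2.0544
Sum = 16.862
Softmax = [0.3772, 0.4168, 0.0842, 0.1218]
p[1] = 7.0287/16.862 = 0.4168

0.4168


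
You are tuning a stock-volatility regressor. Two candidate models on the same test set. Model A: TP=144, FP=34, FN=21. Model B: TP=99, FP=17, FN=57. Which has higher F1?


Model A: P=144/178=0.809, R=144/165=0.8727, F1=2PR/(P+R)=2TP/(2TP+FP+FN)=288/343=0.8397
Model B: P=99/116=0.8534, R=99/156=0.6346, F1=2PR/(P+R)=2TP/(2TP+FP+FN)=198/272=0.7279
0.8397 > 0.7279 → Model A

Model A


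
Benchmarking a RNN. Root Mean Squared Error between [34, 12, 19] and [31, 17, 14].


MSE = 59/3 = 19.6667
RMSE = √(59/3) = 4.4347

4.4347


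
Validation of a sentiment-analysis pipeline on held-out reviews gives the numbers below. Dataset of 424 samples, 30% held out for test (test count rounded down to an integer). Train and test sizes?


Test = ⌊424·30/100⌋ = 127
Train = 424 - 127 = 297

Train: 297, Test: 127


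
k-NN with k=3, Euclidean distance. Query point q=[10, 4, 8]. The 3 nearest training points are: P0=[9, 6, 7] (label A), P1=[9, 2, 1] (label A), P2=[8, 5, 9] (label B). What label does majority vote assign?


d(q,P0) = 2.4495  (label A)
d(q,P1) = 7.3485  (label A)
d(q,P2) = 2.4495  (label B)
Votes: A=2, B=1
Majority → A

A


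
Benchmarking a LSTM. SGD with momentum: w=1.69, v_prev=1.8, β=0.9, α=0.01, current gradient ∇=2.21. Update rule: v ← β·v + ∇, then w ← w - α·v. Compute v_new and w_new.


v_new = 0.9·1.8 + 2.21 = 1.62 + 2.21 = 3.83
w_new = 1.69 - 0.01·3.83 = 1.69 - 0.0383 = 1.6517

v_new=3.83, w_new=1.6517


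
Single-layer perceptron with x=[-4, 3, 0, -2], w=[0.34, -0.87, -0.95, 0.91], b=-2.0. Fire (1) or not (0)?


z = (-4)·(0.34) + (3)·(-0.87) + (0)·(-0.95) + (-2)·(0.91) - 2.0
  = -7.79
step(z) = 0 (z<0)

0


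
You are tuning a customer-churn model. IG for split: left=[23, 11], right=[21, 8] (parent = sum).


Parent = [44, 19], H_parent = 0.8832
H_left = 0.9082 (n=34), H_right = 0.8498 (n=29)
H_children = (34/63)·0.9082 + (29/63)·0.8498 = 0.8813
IG = 0.8832 - 0.8813 = 0.0019

0.0019


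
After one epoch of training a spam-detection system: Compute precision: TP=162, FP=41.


Precision = TP/(TP+FP)
= 162/(162+41)
= 162/203 = 79.8%

79.8%


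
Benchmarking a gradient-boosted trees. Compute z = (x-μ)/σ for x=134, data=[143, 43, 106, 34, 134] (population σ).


μ = 92, σ = 45.4445
z = (134 - 92)/45.4445 = 0.9242

0.9242


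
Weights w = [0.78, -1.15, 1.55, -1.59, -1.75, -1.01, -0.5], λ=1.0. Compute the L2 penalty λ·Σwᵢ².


‖w‖₂² = (0.78)² + (-1.15)² + (1.55)² + (-1.59)² + (-1.75)² + (-1.01)² + (-0.5)²
     = 0.6084 + 1.3225 + 2.4025 + 2.5281 + 3.0625 + 1.0201 + 0.25
     = 11.1941
λ·‖w‖₂² = 1.0·11.1941 = 11.1941

11.1941


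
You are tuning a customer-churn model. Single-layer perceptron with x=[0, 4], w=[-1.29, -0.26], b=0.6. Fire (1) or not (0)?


z = (0)·(-1.29) + (4)·(-0.26) + 0.6
  = -0.44
step(z) = 0 (z<0)

0


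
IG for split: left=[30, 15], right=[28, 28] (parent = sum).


Parent = [58, 43], H_parent = 0.984
H_left = 0.9183 (n=45), H_right = 1 (n=56)
H_children = (45/101)·0.9183 + (56/101)·1 = 0.9636
IG = 0.984 - 0.9636 = 0.0204

0.0204


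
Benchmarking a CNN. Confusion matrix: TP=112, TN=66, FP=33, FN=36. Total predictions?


Total = TP + TN + FP + FN
= 112 + 66 + 33 + 36
= 247
(Predicted positive: 145, predicted negative: 102)

247


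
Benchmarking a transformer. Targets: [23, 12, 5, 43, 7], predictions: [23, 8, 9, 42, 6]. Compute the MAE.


Absolute errors: |23-23|=0, |12-8|=4, |5-9|=4, |43-42|=1, |7-6|=1
Sum = 10
MAE = 10/5 = 2

2


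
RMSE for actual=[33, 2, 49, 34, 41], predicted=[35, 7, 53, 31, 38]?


MSE = 63/5 = 12.6
RMSE = √(63/5) = 3.5496

3.5496


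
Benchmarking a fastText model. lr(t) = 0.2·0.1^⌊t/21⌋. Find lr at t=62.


n_drops = ⌊62/21⌋ = 2
lr = 0.2·0.1^2 = 0.2·0.01 = 0.002

0.002


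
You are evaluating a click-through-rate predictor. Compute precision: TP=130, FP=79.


Precision = TP/(TP+FP)
= 130/(130+79)
= 130/209 = 62.2%

62.2%


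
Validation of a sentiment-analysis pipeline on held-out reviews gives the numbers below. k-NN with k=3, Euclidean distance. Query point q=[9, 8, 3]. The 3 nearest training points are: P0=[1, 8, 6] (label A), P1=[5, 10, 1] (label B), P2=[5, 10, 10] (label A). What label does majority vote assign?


d(q,P0) = 8.544  (label A)
d(q,P1) = 4.899  (label B)
d(q,P2) = 8.3066  (label A)
Votes: A=2, B=1
Majority → A

A


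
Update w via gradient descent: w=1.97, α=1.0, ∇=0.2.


w_new = w - α·∇
= 1.97 - 1.0·0.2
= 1.97 - 0.2
= 1.77

1.77


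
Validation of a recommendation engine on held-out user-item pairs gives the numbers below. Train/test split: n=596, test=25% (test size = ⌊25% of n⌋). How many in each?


Test = ⌊596·25/100⌋ = 149
Train = 596 - 149 = 447

Train: 447, Test: 149


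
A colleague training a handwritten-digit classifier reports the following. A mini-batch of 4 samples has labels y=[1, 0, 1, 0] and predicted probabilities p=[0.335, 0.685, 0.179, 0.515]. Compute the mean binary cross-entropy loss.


L[0] = -ln(0.335) = 1.0936
L[1] = -ln(1-0.685) = -ln(0.315) = 1.1552
L[2] = -ln(0.179) = 1.7204
L[3] = -ln(1-0.515) = -ln(0.485) = 0.7236
mean = (1.0936 + 1.1552 + 1.7204 + 0.7236)/4 = 1.1732

1.1732


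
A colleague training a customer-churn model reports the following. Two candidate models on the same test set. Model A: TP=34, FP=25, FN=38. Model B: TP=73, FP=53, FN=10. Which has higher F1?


Model A: P=34/59=0.5763, R=34/72=0.4722, F1=2PR/(P+R)=2TP/(2TP+FP+FN)=68/131=0.5191
Model B: P=73/126=0.5794, R=73/83=0.8795, F1=2PR/(P+R)=2TP/(2TP+FP+FN)=146/209=0.6986
0.5191 < 0.6986 → Model B

Model B


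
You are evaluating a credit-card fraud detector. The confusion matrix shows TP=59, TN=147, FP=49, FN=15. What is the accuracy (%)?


Accuracy = (TP+TN)/(TP+TN+FP+FN)
= (59+147)/(270)
= 206/270 = 76.3%

76.3%


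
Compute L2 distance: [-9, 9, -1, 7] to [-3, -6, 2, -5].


d = √((-9+ 3)² + (9+ 6)² + (-1-2)² + (7+ 5)²)
  = √(36 + 225 + 9 + 144)
  = √414 = 20.347

20.347


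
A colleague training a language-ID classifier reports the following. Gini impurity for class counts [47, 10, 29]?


Probabilities: [47/86, 10/86, 29/86] ≈ [0.5465, 0.1163, 0.3372]
Σpᵢ² = (2209 + 100 + 841)/86² = 3150/7396
Gini = 1 - Σpᵢ² = 1 - 3150/7396 = 0.5741

0.5741
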